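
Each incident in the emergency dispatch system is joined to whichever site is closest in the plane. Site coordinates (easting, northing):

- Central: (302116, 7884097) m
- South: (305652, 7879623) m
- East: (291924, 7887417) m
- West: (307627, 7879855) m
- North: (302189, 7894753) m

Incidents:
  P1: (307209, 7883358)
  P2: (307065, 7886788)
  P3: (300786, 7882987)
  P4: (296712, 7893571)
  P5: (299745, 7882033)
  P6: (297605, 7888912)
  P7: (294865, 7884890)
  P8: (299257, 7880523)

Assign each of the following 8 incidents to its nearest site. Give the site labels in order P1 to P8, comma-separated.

West, Central, Central, North, Central, East, East, Central

P1 → West (d²=12445733.00)
P2 → Central (d²=31734082.00)
P3 → Central (d²=3001000.00)
P4 → North (d²=31394653.00)
P5 → Central (d²=9881737.00)
P6 → East (d²=34508786.00)
P7 → East (d²=15035210.00)
P8 → Central (d²=20947357.00)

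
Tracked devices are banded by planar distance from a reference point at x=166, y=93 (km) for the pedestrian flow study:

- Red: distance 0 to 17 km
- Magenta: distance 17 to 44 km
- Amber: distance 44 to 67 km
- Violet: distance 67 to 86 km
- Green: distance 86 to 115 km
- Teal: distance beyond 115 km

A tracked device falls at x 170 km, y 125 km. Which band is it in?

Distance = √((170−166)² + (125−93)²) = √(16.000 + 1024.000) = 32.249 km.
17 ≤ 32.249 < 44 → Magenta.

Magenta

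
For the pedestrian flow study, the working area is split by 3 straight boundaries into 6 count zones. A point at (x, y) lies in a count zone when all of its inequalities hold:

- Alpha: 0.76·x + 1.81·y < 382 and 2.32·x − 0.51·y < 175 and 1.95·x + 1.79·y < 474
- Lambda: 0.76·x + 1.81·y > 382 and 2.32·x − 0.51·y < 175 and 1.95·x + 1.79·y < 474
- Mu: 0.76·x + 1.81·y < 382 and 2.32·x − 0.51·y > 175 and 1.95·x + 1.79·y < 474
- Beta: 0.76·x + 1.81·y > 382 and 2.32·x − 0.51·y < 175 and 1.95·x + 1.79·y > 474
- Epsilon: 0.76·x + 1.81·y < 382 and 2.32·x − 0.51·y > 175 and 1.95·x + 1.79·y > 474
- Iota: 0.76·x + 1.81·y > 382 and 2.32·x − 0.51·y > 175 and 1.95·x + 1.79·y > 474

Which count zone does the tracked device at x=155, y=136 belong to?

0.76·155 + 1.81·136 = 363.960, which is < 382
2.32·155 − 0.51·136 = 290.240, which is > 175
1.95·155 + 1.79·136 = 545.690, which is > 474
This sign pattern matches Epsilon.

Epsilon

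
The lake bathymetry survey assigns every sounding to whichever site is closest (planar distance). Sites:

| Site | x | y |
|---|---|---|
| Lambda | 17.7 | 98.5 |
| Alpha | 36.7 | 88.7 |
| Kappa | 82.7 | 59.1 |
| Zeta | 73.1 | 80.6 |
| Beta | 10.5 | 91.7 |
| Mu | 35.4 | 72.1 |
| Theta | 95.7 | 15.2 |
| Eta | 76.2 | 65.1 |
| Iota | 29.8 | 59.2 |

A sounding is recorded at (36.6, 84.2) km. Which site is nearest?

Alpha

Squared distances to each site:
Lambda: 561.700; Alpha: 20.260; Kappa: 2755.220; Zeta: 1345.210; Beta: 737.460; Mu: 147.850; Theta: 8253.810; Eta: 1932.970; Iota: 671.240.
Minimum at Alpha.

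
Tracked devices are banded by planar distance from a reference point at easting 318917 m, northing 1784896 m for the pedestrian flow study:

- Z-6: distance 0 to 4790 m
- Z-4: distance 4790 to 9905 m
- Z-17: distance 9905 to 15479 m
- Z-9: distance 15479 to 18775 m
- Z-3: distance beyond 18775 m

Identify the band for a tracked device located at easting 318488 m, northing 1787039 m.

Distance = √((318488−318917)² + (1787039−1784896)²) = √(184041.000 + 4592449.000) = 2185.518 m.
0 ≤ 2185.518 < 4790 → Z-6.

Z-6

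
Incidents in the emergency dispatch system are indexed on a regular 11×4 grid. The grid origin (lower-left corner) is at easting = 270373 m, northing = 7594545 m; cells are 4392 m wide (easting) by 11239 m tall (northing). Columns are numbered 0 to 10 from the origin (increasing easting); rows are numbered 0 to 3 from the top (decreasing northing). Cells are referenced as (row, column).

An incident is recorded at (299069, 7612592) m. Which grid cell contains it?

Column index: ⌊(299069 − 270373) / 4392⌋ = ⌊6.534⌋ = 6
Row offset from origin: ⌊(7612592 − 7594545) / 11239⌋ = ⌊1.606⌋ = 1 → row 2 (counted from top)

(2, 6)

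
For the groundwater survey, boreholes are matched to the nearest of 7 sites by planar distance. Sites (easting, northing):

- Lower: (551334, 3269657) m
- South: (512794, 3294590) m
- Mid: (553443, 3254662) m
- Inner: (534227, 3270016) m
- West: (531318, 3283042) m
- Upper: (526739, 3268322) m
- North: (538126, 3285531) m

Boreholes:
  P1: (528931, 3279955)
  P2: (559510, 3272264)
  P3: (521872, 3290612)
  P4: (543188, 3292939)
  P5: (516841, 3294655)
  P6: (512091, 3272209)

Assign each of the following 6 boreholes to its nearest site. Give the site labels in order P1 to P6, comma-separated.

West, Lower, South, North, South, Upper

P1 → West (d²=15227338.00)
P2 → Lower (d²=73643425.00)
P3 → South (d²=98234568.00)
P4 → North (d²=80502308.00)
P5 → South (d²=16382434.00)
P6 → Upper (d²=229672673.00)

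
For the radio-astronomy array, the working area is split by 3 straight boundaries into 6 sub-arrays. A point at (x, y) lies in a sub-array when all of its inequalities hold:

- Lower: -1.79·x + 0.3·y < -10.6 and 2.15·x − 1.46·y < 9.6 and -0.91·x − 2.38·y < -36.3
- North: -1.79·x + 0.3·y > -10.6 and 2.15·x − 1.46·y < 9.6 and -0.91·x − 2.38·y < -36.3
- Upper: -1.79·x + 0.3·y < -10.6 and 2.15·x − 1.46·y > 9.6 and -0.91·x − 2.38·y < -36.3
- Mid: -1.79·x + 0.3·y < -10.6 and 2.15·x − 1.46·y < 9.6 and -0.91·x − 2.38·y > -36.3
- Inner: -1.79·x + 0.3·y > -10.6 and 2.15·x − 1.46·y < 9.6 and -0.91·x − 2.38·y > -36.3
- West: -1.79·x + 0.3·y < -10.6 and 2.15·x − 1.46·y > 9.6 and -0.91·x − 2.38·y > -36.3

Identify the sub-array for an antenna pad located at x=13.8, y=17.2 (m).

-1.79·13.8 + 0.3·17.2 = -19.542, which is < -10.6
2.15·13.8 − 1.46·17.2 = 4.558, which is < 9.6
-0.91·13.8 − 2.38·17.2 = -53.494, which is < -36.3
This sign pattern matches Lower.

Lower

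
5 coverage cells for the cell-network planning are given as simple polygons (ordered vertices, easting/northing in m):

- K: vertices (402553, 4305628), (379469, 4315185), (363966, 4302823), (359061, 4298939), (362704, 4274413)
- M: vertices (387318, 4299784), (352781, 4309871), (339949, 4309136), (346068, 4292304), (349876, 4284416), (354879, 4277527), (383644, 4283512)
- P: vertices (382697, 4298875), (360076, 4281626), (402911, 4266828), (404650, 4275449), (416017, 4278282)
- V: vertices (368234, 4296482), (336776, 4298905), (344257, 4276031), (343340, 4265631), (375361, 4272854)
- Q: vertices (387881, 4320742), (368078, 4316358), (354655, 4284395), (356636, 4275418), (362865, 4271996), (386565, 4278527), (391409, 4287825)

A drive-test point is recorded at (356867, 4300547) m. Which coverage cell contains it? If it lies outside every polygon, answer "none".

Cast a ray rightward from (356867, 4300547). For each polygon, the edges (by vertex number in listed order) whose endpoints lie on opposite sides of northing = 4300547, where each meets that height, and whether that is right or left of the point:
K: 3–4 at easting≈361091.7 (right), 5–1 at easting≈396066.6 (right) → 2 crossings.
M: 1–2 at easting≈384705.6 (right), 3–4 at easting≈343071.4 (left) → 1 crossing.
P: no edge straddles that height → 0 crossings.
V: no edge straddles that height → 0 crossings.
Q: 2–3 at easting≈361438.1 (right), 7–1 at easting≈390045.5 (right) → 2 crossings.
Only M has an odd count, so the point is inside M.

M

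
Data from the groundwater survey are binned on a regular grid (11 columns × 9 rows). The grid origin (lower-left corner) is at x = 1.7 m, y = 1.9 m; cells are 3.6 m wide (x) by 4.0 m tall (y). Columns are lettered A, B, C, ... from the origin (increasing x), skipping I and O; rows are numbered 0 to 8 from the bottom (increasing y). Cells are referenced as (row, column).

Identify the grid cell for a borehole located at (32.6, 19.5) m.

(4, J)

Column index: ⌊(32.6 − 1.7) / 3.6⌋ = ⌊8.583⌋ = 8 → column J
Row offset from origin: ⌊(19.5 − 1.9) / 4.0⌋ = ⌊4.400⌋ = 4 → row 4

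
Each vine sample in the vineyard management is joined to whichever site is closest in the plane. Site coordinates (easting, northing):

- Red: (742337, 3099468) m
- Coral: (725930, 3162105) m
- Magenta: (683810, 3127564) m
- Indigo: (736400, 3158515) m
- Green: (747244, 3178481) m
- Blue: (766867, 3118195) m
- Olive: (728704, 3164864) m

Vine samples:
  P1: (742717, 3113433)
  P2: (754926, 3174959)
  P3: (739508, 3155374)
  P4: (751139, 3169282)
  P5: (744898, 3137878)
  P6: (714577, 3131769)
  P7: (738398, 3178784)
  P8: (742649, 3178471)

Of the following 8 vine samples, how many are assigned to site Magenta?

P1 → Red
P2 → Green
P3 → Indigo
P4 → Green
P5 → Indigo
P6 → Magenta
P7 → Green
P8 → Green
1 of the 8 goes to Magenta.

1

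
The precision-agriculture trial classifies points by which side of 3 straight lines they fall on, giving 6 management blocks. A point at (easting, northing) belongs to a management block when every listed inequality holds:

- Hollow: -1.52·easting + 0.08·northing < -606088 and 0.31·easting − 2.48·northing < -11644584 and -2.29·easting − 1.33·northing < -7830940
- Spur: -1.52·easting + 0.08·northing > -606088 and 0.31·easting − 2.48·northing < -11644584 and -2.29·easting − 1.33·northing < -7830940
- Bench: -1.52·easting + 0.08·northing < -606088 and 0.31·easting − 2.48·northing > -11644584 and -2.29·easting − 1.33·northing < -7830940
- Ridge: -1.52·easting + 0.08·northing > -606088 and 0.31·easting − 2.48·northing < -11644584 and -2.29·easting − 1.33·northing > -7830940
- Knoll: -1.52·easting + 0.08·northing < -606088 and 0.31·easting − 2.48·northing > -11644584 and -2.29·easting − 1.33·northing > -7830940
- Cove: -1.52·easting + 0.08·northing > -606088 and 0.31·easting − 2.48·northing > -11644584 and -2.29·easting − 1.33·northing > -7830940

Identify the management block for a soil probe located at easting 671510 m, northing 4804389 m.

-1.52·671510 + 0.08·4804389 = -636344.080, which is < -606088
0.31·671510 − 2.48·4804389 = -11706716.620, which is < -11644584
-2.29·671510 − 1.33·4804389 = -7927595.270, which is < -7830940
This sign pattern matches Hollow.

Hollow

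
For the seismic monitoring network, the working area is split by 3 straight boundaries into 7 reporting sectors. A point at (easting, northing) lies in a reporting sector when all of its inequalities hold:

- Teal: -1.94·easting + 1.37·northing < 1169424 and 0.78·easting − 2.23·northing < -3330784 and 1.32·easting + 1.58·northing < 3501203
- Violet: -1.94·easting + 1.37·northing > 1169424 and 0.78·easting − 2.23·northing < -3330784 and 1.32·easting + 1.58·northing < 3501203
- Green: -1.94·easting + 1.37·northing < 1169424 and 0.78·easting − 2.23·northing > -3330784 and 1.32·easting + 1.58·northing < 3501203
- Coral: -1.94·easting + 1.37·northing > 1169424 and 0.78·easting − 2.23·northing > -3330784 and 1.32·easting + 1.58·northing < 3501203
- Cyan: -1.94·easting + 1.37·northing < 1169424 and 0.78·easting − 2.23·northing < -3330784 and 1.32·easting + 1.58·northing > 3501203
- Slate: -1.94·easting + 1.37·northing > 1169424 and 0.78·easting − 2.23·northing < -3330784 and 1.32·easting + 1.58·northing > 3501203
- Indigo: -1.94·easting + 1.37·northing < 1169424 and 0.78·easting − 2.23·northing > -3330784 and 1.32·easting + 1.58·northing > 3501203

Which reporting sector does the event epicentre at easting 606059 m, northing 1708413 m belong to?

-1.94·606059 + 1.37·1708413 = 1164771.350, which is < 1169424
0.78·606059 − 2.23·1708413 = -3337034.970, which is < -3330784
1.32·606059 + 1.58·1708413 = 3499290.420, which is < 3501203
This sign pattern matches Teal.

Teal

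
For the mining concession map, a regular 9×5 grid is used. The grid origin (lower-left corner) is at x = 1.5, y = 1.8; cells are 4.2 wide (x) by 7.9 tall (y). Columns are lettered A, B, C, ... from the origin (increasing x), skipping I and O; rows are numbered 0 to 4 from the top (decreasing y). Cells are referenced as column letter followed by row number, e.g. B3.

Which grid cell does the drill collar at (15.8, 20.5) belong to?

Column index: ⌊(15.8 − 1.5) / 4.2⌋ = ⌊3.405⌋ = 3 → column D
Row offset from origin: ⌊(20.5 − 1.8) / 7.9⌋ = ⌊2.367⌋ = 2 → row 2 (counted from top)

D2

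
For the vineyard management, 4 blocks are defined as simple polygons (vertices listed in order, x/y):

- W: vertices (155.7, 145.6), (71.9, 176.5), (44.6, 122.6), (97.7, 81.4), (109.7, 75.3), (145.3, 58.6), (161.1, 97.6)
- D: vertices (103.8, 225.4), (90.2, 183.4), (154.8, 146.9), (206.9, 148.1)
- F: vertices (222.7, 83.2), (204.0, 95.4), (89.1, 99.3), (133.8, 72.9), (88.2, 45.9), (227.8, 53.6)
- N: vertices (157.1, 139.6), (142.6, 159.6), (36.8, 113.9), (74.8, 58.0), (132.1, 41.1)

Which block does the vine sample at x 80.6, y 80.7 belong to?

N

Cast a ray rightward from (80.6, 80.7). For each polygon, the edges (by vertex number in listed order) whose endpoints lie on opposite sides of y = 80.7, where each meets that height, and whether that is right or left of the point:
W: 4–5 at x≈99.08 (right), 6–7 at x≈154.25 (right) → 2 crossings.
D: no edge straddles that height → 0 crossings.
F: 3–4 at x≈120.59 (right), 6–1 at x≈223.13 (right) → 2 crossings.
N: 3–4 at x≈59.37 (left), 5–1 at x≈142.15 (right) → 1 crossing.
Only N has an odd count, so the point is inside N.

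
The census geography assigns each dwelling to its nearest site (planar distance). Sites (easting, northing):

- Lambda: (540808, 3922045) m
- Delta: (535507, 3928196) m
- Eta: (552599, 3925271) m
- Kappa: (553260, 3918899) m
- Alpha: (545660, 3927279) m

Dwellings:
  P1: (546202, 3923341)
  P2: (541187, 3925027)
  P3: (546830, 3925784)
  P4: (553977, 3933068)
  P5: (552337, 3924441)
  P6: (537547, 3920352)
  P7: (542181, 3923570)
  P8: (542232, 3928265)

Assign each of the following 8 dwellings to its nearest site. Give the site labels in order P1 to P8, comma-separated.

Alpha, Lambda, Alpha, Eta, Eta, Lambda, Lambda, Alpha

P1 → Alpha (d²=15801608.00)
P2 → Lambda (d²=9035965.00)
P3 → Alpha (d²=3603925.00)
P4 → Eta (d²=62692093.00)
P5 → Eta (d²=757544.00)
P6 → Lambda (d²=13500370.00)
P7 → Lambda (d²=4210754.00)
P8 → Alpha (d²=12723380.00)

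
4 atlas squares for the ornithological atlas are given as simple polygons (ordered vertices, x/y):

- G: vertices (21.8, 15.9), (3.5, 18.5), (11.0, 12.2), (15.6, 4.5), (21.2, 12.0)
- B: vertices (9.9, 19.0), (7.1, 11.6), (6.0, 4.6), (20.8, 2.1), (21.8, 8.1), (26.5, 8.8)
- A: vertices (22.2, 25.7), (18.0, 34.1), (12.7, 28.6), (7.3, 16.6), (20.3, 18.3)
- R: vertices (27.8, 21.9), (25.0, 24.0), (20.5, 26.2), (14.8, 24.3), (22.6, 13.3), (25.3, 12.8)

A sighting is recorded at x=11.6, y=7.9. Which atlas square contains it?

B

Cast a ray rightward from (11.6, 7.9). For each polygon, the edges (by vertex number in listed order) whose endpoints lie on opposite sides of y = 7.9, where each meets that height, and whether that is right or left of the point:
G: 3–4 at x≈13.57 (right), 4–5 at x≈18.14 (right) → 2 crossings.
B: 2–3 at x≈6.52 (left), 4–5 at x≈21.77 (right) → 1 crossing.
A: no edge straddles that height → 0 crossings.
R: no edge straddles that height → 0 crossings.
Only B has an odd count, so the point is inside B.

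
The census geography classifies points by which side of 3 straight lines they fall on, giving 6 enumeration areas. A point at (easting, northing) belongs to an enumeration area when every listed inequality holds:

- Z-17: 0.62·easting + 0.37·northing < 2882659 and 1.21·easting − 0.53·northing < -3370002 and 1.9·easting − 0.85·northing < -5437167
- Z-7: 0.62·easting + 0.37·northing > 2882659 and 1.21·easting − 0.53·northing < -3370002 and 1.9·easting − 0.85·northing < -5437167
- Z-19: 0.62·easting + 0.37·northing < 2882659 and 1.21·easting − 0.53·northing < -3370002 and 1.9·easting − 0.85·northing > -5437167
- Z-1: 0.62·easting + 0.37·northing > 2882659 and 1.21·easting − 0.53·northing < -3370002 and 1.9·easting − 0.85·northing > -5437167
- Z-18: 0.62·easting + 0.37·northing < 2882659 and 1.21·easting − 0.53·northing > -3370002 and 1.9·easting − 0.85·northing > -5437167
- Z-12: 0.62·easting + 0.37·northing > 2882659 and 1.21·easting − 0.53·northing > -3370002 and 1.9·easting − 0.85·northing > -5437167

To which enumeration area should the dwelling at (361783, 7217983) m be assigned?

Z-7

0.62·361783 + 0.37·7217983 = 2894959.170, which is > 2882659
1.21·361783 − 0.53·7217983 = -3387773.560, which is < -3370002
1.9·361783 − 0.85·7217983 = -5447897.850, which is < -5437167
This sign pattern matches Z-7.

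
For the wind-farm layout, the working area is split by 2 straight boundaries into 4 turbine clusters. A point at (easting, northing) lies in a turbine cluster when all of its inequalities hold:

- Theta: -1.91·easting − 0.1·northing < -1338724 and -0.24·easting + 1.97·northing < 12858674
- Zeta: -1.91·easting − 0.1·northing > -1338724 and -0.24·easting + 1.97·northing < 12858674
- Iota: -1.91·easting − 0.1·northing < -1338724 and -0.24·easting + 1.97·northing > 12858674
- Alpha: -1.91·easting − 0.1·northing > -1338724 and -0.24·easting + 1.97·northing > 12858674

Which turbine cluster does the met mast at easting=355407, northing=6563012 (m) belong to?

-1.91·355407 − 0.1·6563012 = -1335128.570, which is > -1338724
-0.24·355407 + 1.97·6563012 = 12843835.960, which is < 12858674
This sign pattern matches Zeta.

Zeta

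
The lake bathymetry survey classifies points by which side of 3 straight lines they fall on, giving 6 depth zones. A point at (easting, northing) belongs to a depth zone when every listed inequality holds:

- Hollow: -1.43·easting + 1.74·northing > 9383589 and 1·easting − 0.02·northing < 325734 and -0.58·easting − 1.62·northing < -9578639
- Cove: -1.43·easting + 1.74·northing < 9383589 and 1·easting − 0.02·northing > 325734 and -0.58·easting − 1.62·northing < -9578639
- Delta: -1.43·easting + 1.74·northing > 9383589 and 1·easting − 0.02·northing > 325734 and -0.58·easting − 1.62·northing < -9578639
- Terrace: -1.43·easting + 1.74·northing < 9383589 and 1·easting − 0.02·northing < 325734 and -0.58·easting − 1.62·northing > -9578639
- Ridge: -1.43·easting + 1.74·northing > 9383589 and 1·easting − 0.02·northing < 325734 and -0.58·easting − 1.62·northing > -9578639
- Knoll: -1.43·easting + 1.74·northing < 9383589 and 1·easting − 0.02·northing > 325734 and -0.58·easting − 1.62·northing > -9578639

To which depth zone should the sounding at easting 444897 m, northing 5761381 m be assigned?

Delta

-1.43·444897 + 1.74·5761381 = 9388600.230, which is > 9383589
1·444897 − 0.02·5761381 = 329669.380, which is > 325734
-0.58·444897 − 1.62·5761381 = -9591477.480, which is < -9578639
This sign pattern matches Delta.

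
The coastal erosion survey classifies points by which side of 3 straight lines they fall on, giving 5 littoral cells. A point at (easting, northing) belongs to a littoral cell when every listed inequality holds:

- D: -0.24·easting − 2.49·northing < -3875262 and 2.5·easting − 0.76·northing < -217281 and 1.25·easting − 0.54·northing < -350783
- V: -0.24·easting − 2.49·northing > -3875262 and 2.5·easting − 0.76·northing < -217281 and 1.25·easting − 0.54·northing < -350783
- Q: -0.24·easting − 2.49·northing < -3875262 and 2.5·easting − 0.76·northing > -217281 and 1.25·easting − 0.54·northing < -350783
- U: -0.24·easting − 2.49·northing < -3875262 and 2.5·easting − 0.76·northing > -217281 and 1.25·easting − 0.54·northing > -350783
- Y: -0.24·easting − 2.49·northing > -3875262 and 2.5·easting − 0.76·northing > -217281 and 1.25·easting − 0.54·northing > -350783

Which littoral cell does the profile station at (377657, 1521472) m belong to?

U

-0.24·377657 − 2.49·1521472 = -3879102.960, which is < -3875262
2.5·377657 − 0.76·1521472 = -212176.220, which is > -217281
1.25·377657 − 0.54·1521472 = -349523.630, which is > -350783
This sign pattern matches U.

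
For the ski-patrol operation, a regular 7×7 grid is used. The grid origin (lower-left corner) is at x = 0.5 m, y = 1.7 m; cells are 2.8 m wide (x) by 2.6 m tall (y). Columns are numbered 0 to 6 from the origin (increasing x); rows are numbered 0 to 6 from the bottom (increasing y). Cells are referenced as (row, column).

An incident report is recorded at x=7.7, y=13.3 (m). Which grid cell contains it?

Column index: ⌊(7.7 − 0.5) / 2.8⌋ = ⌊2.571⌋ = 2
Row offset from origin: ⌊(13.3 − 1.7) / 2.6⌋ = ⌊4.462⌋ = 4 → row 4

(4, 2)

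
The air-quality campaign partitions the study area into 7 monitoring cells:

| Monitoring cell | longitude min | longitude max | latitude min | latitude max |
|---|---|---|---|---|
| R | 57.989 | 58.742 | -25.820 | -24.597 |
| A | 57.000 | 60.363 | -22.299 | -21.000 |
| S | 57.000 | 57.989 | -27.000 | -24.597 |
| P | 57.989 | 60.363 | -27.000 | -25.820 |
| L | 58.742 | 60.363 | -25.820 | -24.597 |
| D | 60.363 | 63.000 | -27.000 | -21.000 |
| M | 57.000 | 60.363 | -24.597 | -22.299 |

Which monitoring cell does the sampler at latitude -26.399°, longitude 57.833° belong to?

S

The point has longitude = 57.833 and latitude = -26.399.
Only S satisfies 57.000 ≤ longitude ≤ 57.989 and -27.000 ≤ latitude ≤ -24.597.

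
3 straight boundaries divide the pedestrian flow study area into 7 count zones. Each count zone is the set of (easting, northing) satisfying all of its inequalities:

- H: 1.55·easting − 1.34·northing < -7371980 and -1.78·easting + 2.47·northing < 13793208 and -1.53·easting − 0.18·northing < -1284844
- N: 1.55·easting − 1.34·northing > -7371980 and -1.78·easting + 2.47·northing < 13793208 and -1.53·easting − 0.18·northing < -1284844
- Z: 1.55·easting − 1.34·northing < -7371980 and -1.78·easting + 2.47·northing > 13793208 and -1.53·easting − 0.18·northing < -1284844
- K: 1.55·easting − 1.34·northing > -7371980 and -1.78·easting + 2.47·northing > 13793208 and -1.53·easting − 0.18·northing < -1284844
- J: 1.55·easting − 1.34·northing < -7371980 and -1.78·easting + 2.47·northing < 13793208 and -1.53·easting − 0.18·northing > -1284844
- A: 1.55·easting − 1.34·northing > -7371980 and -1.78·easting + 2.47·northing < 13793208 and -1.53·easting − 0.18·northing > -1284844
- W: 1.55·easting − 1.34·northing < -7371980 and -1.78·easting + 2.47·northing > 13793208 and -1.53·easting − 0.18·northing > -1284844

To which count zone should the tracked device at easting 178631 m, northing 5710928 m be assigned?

1.55·178631 − 1.34·5710928 = -7375765.470, which is < -7371980
-1.78·178631 + 2.47·5710928 = 13788028.980, which is < 13793208
-1.53·178631 − 0.18·5710928 = -1301272.470, which is < -1284844
This sign pattern matches H.

H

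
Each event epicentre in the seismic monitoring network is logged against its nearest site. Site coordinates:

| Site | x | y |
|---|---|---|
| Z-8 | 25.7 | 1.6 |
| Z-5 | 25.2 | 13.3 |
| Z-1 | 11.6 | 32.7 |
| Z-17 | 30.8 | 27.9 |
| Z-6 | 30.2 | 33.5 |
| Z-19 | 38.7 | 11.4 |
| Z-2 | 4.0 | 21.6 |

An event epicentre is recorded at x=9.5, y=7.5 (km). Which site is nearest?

Squared distances to each site:
Z-8: 297.250; Z-5: 280.130; Z-1: 639.450; Z-17: 869.850; Z-6: 1104.490; Z-19: 867.850; Z-2: 229.060.
Minimum at Z-2.

Z-2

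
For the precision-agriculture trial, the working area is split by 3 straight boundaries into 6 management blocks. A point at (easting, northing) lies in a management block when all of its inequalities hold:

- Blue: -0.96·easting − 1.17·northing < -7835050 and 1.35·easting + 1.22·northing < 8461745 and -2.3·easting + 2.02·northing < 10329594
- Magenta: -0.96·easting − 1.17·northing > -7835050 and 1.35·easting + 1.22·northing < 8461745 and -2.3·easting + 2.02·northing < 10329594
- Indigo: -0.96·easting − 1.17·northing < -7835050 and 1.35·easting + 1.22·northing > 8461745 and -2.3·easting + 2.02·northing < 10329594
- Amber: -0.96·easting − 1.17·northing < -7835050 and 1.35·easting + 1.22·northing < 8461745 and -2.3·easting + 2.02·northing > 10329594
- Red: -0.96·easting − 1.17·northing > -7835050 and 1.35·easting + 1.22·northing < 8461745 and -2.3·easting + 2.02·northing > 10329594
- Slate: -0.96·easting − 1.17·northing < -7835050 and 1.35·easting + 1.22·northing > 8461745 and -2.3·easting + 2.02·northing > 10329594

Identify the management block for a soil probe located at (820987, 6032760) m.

Indigo

-0.96·820987 − 1.17·6032760 = -7846476.720, which is < -7835050
1.35·820987 + 1.22·6032760 = 8468299.650, which is > 8461745
-2.3·820987 + 2.02·6032760 = 10297905.100, which is < 10329594
This sign pattern matches Indigo.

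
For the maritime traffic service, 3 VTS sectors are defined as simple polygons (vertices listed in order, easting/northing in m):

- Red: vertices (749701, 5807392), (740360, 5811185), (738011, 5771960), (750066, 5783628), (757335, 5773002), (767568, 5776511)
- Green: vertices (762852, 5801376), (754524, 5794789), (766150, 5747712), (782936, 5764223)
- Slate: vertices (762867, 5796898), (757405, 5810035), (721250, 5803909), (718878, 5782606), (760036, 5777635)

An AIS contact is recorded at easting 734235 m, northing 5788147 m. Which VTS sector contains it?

Slate

Cast a ray rightward from (734235, 5788147). For each polygon, the edges (by vertex number in listed order) whose endpoints lie on opposite sides of northing = 5788147, where each meets that height, and whether that is right or left of the point:
Red: 2–3 at easting≈738980.4 (right), 6–1 at easting≈760835.7 (right) → 2 crossings.
Green: 2–3 at easting≈756164.3 (right), 4–1 at easting≈770003.3 (right) → 2 crossings.
Slate: 3–4 at easting≈719495.0 (left), 5–1 at easting≈761580.9 (right) → 1 crossing.
Only Slate has an odd count, so the point is inside Slate.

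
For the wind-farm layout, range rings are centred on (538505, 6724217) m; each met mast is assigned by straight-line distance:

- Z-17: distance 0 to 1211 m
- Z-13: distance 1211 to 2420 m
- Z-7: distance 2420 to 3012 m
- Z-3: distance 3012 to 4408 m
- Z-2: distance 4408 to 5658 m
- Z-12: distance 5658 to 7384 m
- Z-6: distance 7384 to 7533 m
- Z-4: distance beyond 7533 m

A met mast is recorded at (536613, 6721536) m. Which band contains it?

Distance = √((536613−538505)² + (6721536−6724217)²) = √(3579664.000 + 7187761.000) = 3281.375 m.
3012 ≤ 3281.375 < 4408 → Z-3.

Z-3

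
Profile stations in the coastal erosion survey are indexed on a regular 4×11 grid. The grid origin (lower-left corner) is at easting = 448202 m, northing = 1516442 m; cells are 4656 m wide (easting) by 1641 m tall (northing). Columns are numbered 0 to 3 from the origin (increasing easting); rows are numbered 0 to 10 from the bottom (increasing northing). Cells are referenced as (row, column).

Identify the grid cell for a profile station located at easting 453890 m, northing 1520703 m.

Column index: ⌊(453890 − 448202) / 4656⌋ = ⌊1.222⌋ = 1
Row offset from origin: ⌊(1520703 − 1516442) / 1641⌋ = ⌊2.597⌋ = 2 → row 2

(2, 1)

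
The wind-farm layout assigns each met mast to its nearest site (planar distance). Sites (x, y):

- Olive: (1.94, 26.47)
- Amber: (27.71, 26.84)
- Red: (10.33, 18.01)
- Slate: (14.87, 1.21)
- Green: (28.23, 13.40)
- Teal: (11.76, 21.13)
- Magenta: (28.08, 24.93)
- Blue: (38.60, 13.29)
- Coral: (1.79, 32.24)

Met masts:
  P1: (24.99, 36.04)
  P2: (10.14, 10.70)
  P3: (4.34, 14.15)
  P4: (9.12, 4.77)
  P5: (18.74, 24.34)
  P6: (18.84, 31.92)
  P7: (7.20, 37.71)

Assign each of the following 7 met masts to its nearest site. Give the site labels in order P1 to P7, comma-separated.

P1 → Amber (d²=92.04)
P2 → Red (d²=53.47)
P3 → Red (d²=50.78)
P4 → Slate (d²=45.74)
P5 → Teal (d²=59.02)
P6 → Amber (d²=104.48)
P7 → Coral (d²=59.19)

Amber, Red, Red, Slate, Teal, Amber, Coral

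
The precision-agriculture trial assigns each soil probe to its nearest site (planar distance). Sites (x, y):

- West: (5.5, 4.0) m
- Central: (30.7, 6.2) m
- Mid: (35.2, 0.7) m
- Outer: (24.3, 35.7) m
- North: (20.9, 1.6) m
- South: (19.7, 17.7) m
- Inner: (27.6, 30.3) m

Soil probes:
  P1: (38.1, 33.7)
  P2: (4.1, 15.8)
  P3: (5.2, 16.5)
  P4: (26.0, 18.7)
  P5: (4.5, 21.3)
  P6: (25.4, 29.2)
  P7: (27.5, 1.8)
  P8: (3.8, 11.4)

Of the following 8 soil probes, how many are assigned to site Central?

1

P1 → Inner
P2 → West
P3 → West
P4 → South
P5 → South
P6 → Inner
P7 → Central
P8 → West
1 of the 8 goes to Central.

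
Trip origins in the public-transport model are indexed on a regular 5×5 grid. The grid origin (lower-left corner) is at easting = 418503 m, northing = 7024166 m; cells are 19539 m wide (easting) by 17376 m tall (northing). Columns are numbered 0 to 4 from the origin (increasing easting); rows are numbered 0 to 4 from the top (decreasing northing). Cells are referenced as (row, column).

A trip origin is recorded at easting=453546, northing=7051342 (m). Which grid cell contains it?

Column index: ⌊(453546 − 418503) / 19539⌋ = ⌊1.793⌋ = 1
Row offset from origin: ⌊(7051342 − 7024166) / 17376⌋ = ⌊1.564⌋ = 1 → row 3 (counted from top)

(3, 1)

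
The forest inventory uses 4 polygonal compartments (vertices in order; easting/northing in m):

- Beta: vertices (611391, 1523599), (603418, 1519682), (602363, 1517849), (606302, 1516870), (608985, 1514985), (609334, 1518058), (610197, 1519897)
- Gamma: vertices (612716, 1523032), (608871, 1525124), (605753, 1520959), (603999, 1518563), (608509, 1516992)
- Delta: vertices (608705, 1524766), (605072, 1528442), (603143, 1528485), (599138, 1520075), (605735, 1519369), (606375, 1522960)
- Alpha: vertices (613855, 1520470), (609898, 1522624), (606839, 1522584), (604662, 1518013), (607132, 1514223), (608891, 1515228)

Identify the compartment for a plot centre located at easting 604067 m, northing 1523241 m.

Cast a ray rightward from (604067, 1523241). For each polygon, the edges (by vertex number in listed order) whose endpoints lie on opposite sides of northing = 1523241, where each meets that height, and whether that is right or left of the point:
Beta: 1–2 at easting≈610662.3 (right), 7–1 at easting≈611275.5 (right) → 2 crossings.
Gamma: 1–2 at easting≈612331.9 (right), 2–3 at easting≈607461.3 (right) → 2 crossings.
Delta: 3–4 at easting≈600645.7 (left), 6–1 at easting≈606737.5 (right) → 1 crossing.
Alpha: no edge straddles that height → 0 crossings.
Only Delta has an odd count, so the point is inside Delta.

Delta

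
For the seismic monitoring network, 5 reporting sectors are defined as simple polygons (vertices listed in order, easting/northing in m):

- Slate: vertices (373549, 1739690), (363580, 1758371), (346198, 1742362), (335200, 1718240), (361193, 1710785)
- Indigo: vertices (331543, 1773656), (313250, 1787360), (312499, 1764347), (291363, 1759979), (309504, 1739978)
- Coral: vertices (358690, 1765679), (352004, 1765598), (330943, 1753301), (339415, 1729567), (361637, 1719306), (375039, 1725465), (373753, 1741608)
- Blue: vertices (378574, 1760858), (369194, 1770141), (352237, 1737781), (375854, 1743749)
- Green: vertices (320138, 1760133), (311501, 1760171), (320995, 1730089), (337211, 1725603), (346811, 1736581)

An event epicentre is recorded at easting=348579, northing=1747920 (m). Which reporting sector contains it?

Coral

Cast a ray rightward from (348579, 1747920). For each polygon, the edges (by vertex number in listed order) whose endpoints lie on opposite sides of northing = 1747920, where each meets that height, and whether that is right or left of the point:
Slate: 1–2 at easting≈369157.1 (right), 2–3 at easting≈352232.7 (right) → 2 crossings.
Indigo: 4–5 at easting≈302300.6 (left), 5–1 at easting≈314701.3 (left) → 0 crossings.
Coral: 3–4 at easting≈332863.8 (left), 7–1 at easting≈369803.1 (right) → 1 crossing.
Blue: 2–3 at easting≈357549.9 (right), 4–1 at easting≈376517.1 (right) → 2 crossings.
Green: 2–3 at easting≈315367.5 (left), 5–1 at easting≈333969.4 (left) → 0 crossings.
Only Coral has an odd count, so the point is inside Coral.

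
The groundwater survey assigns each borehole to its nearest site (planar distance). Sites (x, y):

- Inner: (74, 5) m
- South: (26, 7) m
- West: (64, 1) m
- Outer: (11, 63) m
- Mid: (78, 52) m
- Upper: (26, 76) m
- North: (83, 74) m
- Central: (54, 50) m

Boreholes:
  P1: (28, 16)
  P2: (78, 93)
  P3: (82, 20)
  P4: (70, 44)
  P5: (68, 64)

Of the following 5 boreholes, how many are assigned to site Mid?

2

P1 → South
P2 → North
P3 → Inner
P4 → Mid
P5 → Mid
2 of the 5 go to Mid.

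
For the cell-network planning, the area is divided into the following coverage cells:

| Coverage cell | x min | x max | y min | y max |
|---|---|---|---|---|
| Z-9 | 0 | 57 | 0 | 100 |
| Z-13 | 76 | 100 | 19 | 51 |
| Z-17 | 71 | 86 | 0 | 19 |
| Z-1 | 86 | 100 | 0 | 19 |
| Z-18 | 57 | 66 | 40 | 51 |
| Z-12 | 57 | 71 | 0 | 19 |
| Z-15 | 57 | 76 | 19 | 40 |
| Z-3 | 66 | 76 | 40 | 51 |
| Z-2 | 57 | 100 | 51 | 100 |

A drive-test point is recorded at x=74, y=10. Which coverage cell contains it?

The point has x = 74 and y = 10.
Only Z-17 satisfies 71 ≤ x ≤ 86 and 0 ≤ y ≤ 19.

Z-17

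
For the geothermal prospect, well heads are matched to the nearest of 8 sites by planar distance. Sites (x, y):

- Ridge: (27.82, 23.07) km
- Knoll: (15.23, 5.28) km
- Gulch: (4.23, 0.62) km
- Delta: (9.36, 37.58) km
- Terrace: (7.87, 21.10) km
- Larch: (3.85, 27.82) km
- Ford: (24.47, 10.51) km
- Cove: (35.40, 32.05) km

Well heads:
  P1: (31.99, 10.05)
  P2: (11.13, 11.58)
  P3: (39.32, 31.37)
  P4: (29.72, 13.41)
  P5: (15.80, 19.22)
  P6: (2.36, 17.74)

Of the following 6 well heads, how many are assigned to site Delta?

0

P1 → Ford
P2 → Knoll
P3 → Cove
P4 → Ford
P5 → Terrace
P6 → Terrace
0 of the 6 go to Delta.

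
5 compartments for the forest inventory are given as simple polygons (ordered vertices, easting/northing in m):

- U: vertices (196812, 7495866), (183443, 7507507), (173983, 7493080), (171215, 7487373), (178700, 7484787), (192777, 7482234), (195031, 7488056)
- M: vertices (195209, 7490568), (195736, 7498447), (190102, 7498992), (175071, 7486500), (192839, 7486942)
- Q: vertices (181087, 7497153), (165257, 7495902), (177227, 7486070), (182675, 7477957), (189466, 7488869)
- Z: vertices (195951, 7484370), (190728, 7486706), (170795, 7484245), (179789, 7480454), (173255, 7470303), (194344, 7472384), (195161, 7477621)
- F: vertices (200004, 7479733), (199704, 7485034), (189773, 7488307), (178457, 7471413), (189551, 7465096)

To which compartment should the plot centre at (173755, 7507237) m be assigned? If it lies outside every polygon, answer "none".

Cast a ray rightward from (173755, 7507237). For each polygon, the edges (by vertex number in listed order) whose endpoints lie on opposite sides of northing = 7507237, where each meets that height, and whether that is right or left of the point:
U: 1–2 at easting≈183753.1 (right), 2–3 at easting≈183266.0 (right) → 2 crossings.
M: no edge straddles that height → 0 crossings.
Q: no edge straddles that height → 0 crossings.
Z: no edge straddles that height → 0 crossings.
F: no edge straddles that height → 0 crossings.
All counts are even, so the point lies outside every listed polygon.

none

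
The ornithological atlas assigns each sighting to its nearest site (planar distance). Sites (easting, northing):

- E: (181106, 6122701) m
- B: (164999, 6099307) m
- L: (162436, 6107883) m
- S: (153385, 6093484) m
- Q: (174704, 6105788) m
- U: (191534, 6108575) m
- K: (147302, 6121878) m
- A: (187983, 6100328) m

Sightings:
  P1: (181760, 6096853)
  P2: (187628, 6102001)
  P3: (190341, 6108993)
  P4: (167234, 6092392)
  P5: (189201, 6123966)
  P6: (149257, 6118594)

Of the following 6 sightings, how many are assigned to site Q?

0

P1 → A
P2 → A
P3 → U
P4 → B
P5 → E
P6 → K
0 of the 6 go to Q.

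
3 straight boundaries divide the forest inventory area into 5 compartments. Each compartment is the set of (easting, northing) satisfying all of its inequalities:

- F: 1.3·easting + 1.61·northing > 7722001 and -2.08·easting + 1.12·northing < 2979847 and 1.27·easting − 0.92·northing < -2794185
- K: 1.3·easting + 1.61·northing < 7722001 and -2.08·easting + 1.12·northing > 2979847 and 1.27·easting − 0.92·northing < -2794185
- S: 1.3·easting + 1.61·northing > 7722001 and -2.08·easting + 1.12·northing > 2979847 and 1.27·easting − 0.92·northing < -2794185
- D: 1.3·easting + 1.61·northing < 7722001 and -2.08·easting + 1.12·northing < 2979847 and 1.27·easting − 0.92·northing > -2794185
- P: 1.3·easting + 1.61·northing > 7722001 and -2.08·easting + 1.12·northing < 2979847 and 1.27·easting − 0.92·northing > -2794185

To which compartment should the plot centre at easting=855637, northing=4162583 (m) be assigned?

P

1.3·855637 + 1.61·4162583 = 7814086.730, which is > 7722001
-2.08·855637 + 1.12·4162583 = 2882368.000, which is < 2979847
1.27·855637 − 0.92·4162583 = -2742917.370, which is > -2794185
This sign pattern matches P.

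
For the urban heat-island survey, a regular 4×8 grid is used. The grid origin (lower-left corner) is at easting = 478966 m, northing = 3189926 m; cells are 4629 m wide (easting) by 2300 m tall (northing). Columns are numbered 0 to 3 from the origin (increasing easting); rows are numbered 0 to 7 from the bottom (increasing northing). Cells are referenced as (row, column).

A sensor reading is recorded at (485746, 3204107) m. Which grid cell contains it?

(6, 1)

Column index: ⌊(485746 − 478966) / 4629⌋ = ⌊1.465⌋ = 1
Row offset from origin: ⌊(3204107 − 3189926) / 2300⌋ = ⌊6.166⌋ = 6 → row 6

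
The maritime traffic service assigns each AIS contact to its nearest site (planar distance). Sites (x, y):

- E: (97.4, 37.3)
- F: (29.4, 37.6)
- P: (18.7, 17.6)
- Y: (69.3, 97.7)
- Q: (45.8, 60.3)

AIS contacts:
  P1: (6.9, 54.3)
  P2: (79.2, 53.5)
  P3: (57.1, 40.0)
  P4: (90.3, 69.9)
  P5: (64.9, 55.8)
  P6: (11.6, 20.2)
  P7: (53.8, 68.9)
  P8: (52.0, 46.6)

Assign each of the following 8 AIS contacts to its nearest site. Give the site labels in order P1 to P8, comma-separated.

F, E, Q, E, Q, P, Q, Q

P1 → F (d²=785.14)
P2 → E (d²=593.68)
P3 → Q (d²=539.78)
P4 → E (d²=1113.17)
P5 → Q (d²=385.06)
P6 → P (d²=57.17)
P7 → Q (d²=137.96)
P8 → Q (d²=226.13)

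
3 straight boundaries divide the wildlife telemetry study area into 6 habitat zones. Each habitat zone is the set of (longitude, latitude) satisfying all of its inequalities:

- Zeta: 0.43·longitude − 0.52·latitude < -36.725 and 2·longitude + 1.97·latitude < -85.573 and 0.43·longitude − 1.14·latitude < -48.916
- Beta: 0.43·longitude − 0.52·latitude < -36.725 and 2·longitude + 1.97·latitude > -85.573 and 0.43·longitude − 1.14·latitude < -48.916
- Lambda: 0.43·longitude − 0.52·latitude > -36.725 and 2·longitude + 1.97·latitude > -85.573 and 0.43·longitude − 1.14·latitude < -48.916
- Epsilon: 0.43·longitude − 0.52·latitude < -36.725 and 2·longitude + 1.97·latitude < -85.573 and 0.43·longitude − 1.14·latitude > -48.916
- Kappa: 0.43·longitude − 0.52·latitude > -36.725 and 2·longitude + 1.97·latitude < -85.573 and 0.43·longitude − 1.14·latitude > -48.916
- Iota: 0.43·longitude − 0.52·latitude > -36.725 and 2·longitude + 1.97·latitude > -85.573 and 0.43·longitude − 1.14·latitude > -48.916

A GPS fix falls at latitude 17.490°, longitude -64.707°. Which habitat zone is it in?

Epsilon

0.43·-64.707 − 0.52·17.490 = -36.919, which is < -36.725
2·-64.707 + 1.97·17.490 = -94.959, which is < -85.573
0.43·-64.707 − 1.14·17.490 = -47.763, which is > -48.916
This sign pattern matches Epsilon.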